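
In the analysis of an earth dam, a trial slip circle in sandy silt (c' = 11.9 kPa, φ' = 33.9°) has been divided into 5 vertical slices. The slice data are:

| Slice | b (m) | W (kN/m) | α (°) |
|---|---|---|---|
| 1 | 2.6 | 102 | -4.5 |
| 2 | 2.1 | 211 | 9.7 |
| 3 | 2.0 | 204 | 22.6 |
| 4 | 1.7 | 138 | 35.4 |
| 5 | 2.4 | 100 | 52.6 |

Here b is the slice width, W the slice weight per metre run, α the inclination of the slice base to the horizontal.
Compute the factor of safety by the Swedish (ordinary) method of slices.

FS = 2.28

Ordinary method of slices: FS = Σ[c'·Δl_i + (W_i cosα_i)·tanφ'] / Σ W_i sinα_i, with Δl_i = b_i / cosα_i.
Slice 1: Δl = 2.6/cos(-4.5°) = 2.608 m; N'_1 = 102·cos(-4.5°) = 101.7; c'Δl = 31.04; W sinα = -8.0
Slice 2: Δl = 2.1/cos9.7° = 2.130 m; N'_2 = 211·cos9.7° = 208.0; c'Δl = 25.35; W sinα = 35.6
Slice 3: Δl = 2.0/cos22.6° = 2.166 m; N'_3 = 204·cos22.6° = 188.3; c'Δl = 25.78; W sinα = 78.4
Slice 4: Δl = 1.7/cos35.4° = 2.086 m; N'_4 = 138·cos35.4° = 112.5; c'Δl = 24.82; W sinα = 79.9
Slice 5: Δl = 2.4/cos52.6° = 3.951 m; N'_5 = 100·cos52.6° = 60.7; c'Δl = 47.02; W sinα = 79.4
Σc'Δl = 154.0 kN/m; ΣN' = 671.2 kN/m; ΣW sinα = 265.3 kN/m
Resisting = 154.0 + 671.2·tan33.9° = 154.0 + 451.0 = 605.1 kN/m
FS = 605.1 / 265.3 = 2.280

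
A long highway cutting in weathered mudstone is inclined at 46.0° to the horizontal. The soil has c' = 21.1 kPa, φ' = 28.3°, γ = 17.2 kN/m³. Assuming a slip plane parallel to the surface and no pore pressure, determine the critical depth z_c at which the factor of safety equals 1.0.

z_c = 5.11 m

Setting FS = 1.00 in FS = [c' + γz cos²β tanφ'] / [γz sinβ cosβ] and solving for z:
z = c' / [γ cosβ (FS·sinβ − cosβ·tanφ')]
  = 21.1 / [17.2·cos46.0°·(1.00·sin46.0° − cos46.0°·tan28.3°)]
  = 21.1 / [17.2·0.6947·(1.00·0.7193 − 0.6947·0.5384)]
  = 21.1 / 4.1257 = 5.114 m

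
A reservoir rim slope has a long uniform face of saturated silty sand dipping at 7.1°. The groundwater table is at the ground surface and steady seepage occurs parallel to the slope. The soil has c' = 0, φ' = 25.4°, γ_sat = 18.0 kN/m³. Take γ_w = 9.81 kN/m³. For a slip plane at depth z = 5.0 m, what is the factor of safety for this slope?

With seepage parallel to the slope and the water table at the surface, the effective normal stress on the slip plane uses the buoyant unit weight γ' = γ_sat − γ_w while the driving shear stress uses γ_sat:
FS = [c' + γ' z cos²β tanφ'] / [γ_sat z sinβ cosβ]
(For c' = 0 this reduces to FS = (γ'/γ_sat)·tanφ'/tanβ.)
γ' = 18.0 − 9.81 = 8.19 kN/m³
Numerator = 0.0 + 8.19·5.0·cos²7.1°·tan25.4° = 0.0 + 8.19·5.0·0.9847·0.4748 = 19.147 kPa
Denominator = 18.0·5.0·sin7.1°·cos7.1° = 18.0·5.0·0.1236·0.9923 = 11.039 kPa
FS = 19.147 / 11.039 = 1.735

FS = 1.73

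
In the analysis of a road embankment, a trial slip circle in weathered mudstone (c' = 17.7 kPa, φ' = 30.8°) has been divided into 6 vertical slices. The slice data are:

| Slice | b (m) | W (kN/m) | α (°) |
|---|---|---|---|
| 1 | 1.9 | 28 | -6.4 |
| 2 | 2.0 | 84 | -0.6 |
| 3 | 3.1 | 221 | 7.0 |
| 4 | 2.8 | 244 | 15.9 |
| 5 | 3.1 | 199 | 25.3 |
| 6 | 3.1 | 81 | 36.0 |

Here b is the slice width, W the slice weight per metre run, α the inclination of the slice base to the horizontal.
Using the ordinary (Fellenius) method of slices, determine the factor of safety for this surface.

FS = 3.54

Ordinary method of slices: FS = Σ[c'·Δl_i + (W_i cosα_i)·tanφ'] / Σ W_i sinα_i, with Δl_i = b_i / cosα_i.
Slice 1: Δl = 1.9/cos(-6.4°) = 1.912 m; N'_1 = 28·cos(-6.4°) = 27.8; c'Δl = 33.84; W sinα = -3.1
Slice 2: Δl = 2.0/cos(-0.6°) = 2.000 m; N'_2 = 84·cos(-0.6°) = 84.0; c'Δl = 35.40; W sinα = -0.9
Slice 3: Δl = 3.1/cos7.0° = 3.123 m; N'_3 = 221·cos7.0° = 219.4; c'Δl = 55.28; W sinα = 26.9
Slice 4: Δl = 2.8/cos15.9° = 2.911 m; N'_4 = 244·cos15.9° = 234.7; c'Δl = 51.53; W sinα = 66.8
Slice 5: Δl = 3.1/cos25.3° = 3.429 m; N'_5 = 199·cos25.3° = 179.9; c'Δl = 60.69; W sinα = 85.0
Slice 6: Δl = 3.1/cos36.0° = 3.832 m; N'_6 = 81·cos36.0° = 65.5; c'Δl = 67.82; W sinα = 47.6
Σc'Δl = 304.6 kN/m; ΣN' = 811.3 kN/m; ΣW sinα = 222.4 kN/m
Resisting = 304.6 + 811.3·tan30.8° = 304.6 + 483.6 = 788.2 kN/m
FS = 788.2 / 222.4 = 3.543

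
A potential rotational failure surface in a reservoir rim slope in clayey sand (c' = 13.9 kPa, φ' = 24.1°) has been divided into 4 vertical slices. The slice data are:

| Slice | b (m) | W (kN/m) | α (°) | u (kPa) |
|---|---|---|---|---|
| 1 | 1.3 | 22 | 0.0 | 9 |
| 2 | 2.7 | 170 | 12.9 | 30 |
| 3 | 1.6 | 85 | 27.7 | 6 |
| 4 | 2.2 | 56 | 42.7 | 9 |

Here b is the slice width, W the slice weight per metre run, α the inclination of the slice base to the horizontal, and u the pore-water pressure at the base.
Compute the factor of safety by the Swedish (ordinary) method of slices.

FS = 1.73

Ordinary method of slices: FS = Σ[c'·Δl_i + (W_i cosα_i − u_i·Δl_i)·tanφ'] / Σ W_i sinα_i, with Δl_i = b_i / cosα_i.
Slice 1: Δl = 1.3/cos0.0° = 1.300 m; N'_1 = 22·cos0.0° − 9·1.300 = 10.3; c'Δl = 18.07; W sinα = 0.0
Slice 2: Δl = 2.7/cos12.9° = 2.770 m; N'_2 = 170·cos12.9° − 30·2.770 = 82.6; c'Δl = 38.50; W sinα = 38.0
Slice 3: Δl = 1.6/cos27.7° = 1.807 m; N'_3 = 85·cos27.7° − 6·1.807 = 64.4; c'Δl = 25.12; W sinα = 39.5
Slice 4: Δl = 2.2/cos42.7° = 2.994 m; N'_4 = 56·cos42.7° − 9·2.994 = 14.2; c'Δl = 41.61; W sinα = 38.0
Σc'Δl = 123.3 kN/m; ΣN' = 171.5 kN/m; ΣW sinα = 115.4 kN/m
Resisting = 123.3 + 171.5·tan24.1° = 123.3 + 76.7 = 200.0 kN/m
FS = 200.0 / 115.4 = 1.733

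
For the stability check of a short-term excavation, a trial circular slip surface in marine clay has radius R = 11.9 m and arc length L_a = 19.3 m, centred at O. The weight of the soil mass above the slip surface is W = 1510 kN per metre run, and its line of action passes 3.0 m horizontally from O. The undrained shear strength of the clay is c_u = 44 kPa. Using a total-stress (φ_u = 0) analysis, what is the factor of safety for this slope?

FS = 2.23

Taking moments about the centre O, the resisting moment is provided by the undrained shear strength acting along the arc:
M_R = c_u·L_a·R = 44·19.30·11.9 = 10105.5 kN·m/m
M_D = W·d = 1510·3.0 = 4530.0 kN·m/m
FS = M_R / M_D = 10105.5 / 4530.0 = 2.231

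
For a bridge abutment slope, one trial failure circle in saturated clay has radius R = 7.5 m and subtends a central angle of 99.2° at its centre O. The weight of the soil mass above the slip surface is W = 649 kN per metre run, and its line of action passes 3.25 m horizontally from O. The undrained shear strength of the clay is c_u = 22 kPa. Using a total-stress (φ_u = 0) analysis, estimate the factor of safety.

FS = 1.02

Taking moments about the centre O, the resisting moment is provided by the undrained shear strength acting along the arc:
Arc length L_a = R·θ = 7.5·(99.2°·π/180) = 7.5·1.7314 = 12.99 m
M_R = c_u·L_a·R = 22·12.99·7.5 = 2142.6 kN·m/m
M_D = W·d = 649·3.25 = 2109.2 kN·m/m
FS = M_R / M_D = 2142.6 / 2109.2 = 1.016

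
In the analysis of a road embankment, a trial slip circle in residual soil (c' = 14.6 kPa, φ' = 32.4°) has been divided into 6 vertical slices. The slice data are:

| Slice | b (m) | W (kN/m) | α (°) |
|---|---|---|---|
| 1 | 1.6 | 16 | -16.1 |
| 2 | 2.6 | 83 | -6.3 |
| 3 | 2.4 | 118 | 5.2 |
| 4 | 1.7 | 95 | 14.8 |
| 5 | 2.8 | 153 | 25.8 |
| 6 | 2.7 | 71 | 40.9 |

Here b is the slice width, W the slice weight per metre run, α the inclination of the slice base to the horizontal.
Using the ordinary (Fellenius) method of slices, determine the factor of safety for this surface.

Ordinary method of slices: FS = Σ[c'·Δl_i + (W_i cosα_i)·tanφ'] / Σ W_i sinα_i, with Δl_i = b_i / cosα_i.
Slice 1: Δl = 1.6/cos(-16.1°) = 1.665 m; N'_1 = 16·cos(-16.1°) = 15.4; c'Δl = 24.31; W sinα = -4.4
Slice 2: Δl = 2.6/cos(-6.3°) = 2.616 m; N'_2 = 83·cos(-6.3°) = 82.5; c'Δl = 38.19; W sinα = -9.1
Slice 3: Δl = 2.4/cos5.2° = 2.410 m; N'_3 = 118·cos5.2° = 117.5; c'Δl = 35.18; W sinα = 10.7
Slice 4: Δl = 1.7/cos14.8° = 1.758 m; N'_4 = 95·cos14.8° = 91.8; c'Δl = 25.67; W sinα = 24.3
Slice 5: Δl = 2.8/cos25.8° = 3.110 m; N'_5 = 153·cos25.8° = 137.7; c'Δl = 45.41; W sinα = 66.6
Slice 6: Δl = 2.7/cos40.9° = 3.572 m; N'_6 = 71·cos40.9° = 53.7; c'Δl = 52.15; W sinα = 46.5
Σc'Δl = 220.9 kN/m; ΣN' = 498.6 kN/m; ΣW sinα = 134.5 kN/m
Resisting = 220.9 + 498.6·tan32.4° = 220.9 + 316.5 = 537.4 kN/m
FS = 537.4 / 134.5 = 3.996

FS = 4.00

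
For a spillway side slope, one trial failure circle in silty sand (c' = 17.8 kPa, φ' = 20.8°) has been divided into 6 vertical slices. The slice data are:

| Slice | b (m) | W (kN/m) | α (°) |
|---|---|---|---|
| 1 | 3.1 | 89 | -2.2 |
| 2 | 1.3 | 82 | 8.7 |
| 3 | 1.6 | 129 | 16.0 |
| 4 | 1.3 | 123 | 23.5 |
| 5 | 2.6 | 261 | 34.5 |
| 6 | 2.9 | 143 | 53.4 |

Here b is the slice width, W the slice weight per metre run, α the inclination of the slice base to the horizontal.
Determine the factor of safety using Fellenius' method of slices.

Ordinary method of slices: FS = Σ[c'·Δl_i + (W_i cosα_i)·tanφ'] / Σ W_i sinα_i, with Δl_i = b_i / cosα_i.
Slice 1: Δl = 3.1/cos(-2.2°) = 3.102 m; N'_1 = 89·cos(-2.2°) = 88.9; c'Δl = 55.22; W sinα = -3.4
Slice 2: Δl = 1.3/cos8.7° = 1.315 m; N'_2 = 82·cos8.7° = 81.1; c'Δl = 23.41; W sinα = 12.4
Slice 3: Δl = 1.6/cos16.0° = 1.664 m; N'_3 = 129·cos16.0° = 124.0; c'Δl = 29.63; W sinα = 35.6
Slice 4: Δl = 1.3/cos23.5° = 1.418 m; N'_4 = 123·cos23.5° = 112.8; c'Δl = 25.23; W sinα = 49.0
Slice 5: Δl = 2.6/cos34.5° = 3.155 m; N'_5 = 261·cos34.5° = 215.1; c'Δl = 56.16; W sinα = 147.8
Slice 6: Δl = 2.9/cos53.4° = 4.864 m; N'_6 = 143·cos53.4° = 85.3; c'Δl = 86.58; W sinα = 114.8
Σc'Δl = 276.2 kN/m; ΣN' = 707.1 kN/m; ΣW sinα = 356.2 kN/m
Resisting = 276.2 + 707.1·tan20.8° = 276.2 + 268.6 = 544.8 kN/m
FS = 544.8 / 356.2 = 1.529

FS = 1.53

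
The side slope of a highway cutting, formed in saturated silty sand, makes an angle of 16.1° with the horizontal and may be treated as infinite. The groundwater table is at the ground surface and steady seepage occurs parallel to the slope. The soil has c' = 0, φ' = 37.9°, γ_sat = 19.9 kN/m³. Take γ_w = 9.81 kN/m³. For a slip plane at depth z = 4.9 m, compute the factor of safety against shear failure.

FS = 1.37

With seepage parallel to the slope and the water table at the surface, the effective normal stress on the slip plane uses the buoyant unit weight γ' = γ_sat − γ_w while the driving shear stress uses γ_sat:
FS = [c' + γ' z cos²β tanφ'] / [γ_sat z sinβ cosβ]
(For c' = 0 this reduces to FS = (γ'/γ_sat)·tanφ'/tanβ.)
γ' = 19.9 − 9.81 = 10.09 kN/m³
Numerator = 0.0 + 10.09·4.9·cos²16.1°·tan37.9° = 0.0 + 10.09·4.9·0.9231·0.7785 = 35.529 kPa
Denominator = 19.9·4.9·sin16.1°·cos16.1° = 19.9·4.9·0.2773·0.9608 = 25.980 kPa
FS = 35.529 / 25.980 = 1.368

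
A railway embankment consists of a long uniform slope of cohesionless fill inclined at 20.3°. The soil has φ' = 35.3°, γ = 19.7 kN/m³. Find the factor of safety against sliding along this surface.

For a dry cohesionless infinite slope the factor of safety is FS = tanφ' / tanβ.
FS = tan35.3° / tan20.3° = 0.7080 / 0.3699 = 1.914

FS = 1.91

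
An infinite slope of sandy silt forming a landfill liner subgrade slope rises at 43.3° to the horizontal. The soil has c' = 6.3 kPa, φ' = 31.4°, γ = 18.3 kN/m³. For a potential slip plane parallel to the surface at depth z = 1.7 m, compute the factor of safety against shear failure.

FS = 1.05

For an infinite slope with a slip plane parallel to the surface (no pore pressure): FS = [c' + γz cos²β tanφ'] / [γz sinβ cosβ].
γz = 18.3·1.7 = 31.11 kN/m²
Numerator = 6.3 + 31.11·cos²43.3°·tan31.4° = 6.3 + 31.11·0.5297·0.6104 = 16.358 kPa
Denominator = 31.11·sin43.3°·cos43.3° = 31.11·0.6858·0.7278 = 15.528 kPa
FS = 16.358 / 15.528 = 1.053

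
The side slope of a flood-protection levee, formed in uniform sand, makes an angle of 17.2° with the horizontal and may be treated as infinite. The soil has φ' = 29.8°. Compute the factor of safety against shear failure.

FS = 1.85

For a dry cohesionless infinite slope the factor of safety is FS = tanφ' / tanβ.
FS = tan29.8° / tan17.2° = 0.5727 / 0.3096 = 1.850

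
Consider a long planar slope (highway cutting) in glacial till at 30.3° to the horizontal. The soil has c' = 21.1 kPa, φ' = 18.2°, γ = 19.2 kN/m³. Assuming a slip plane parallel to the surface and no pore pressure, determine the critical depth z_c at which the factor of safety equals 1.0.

z_c = 5.77 m

Setting FS = 1.00 in FS = [c' + γz cos²β tanφ'] / [γz sinβ cosβ] and solving for z:
z = c' / [γ cosβ (FS·sinβ − cosβ·tanφ')]
  = 21.1 / [19.2·cos30.3°·(1.00·sin30.3° − cos30.3°·tan18.2°)]
  = 21.1 / [19.2·0.8634·(1.00·0.5045 − 0.8634·0.3288)]
  = 21.1 / 3.6579 = 5.768 m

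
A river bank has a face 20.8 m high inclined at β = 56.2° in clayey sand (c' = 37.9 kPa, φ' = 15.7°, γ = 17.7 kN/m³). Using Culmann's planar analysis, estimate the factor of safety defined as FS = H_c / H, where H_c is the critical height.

H_c = (4c'/γ) · sinβ cosφ' / [1 − cos(β − φ')]
    = (4·37.9/17.7) · sin56.2°·cos15.7° / [1 − cos40.5°]
    = 8.565 · 0.8000 / 0.2396 = 28.60 m
FS = H_c / H = 28.60 / 20.8 = 1.375

FS = 1.37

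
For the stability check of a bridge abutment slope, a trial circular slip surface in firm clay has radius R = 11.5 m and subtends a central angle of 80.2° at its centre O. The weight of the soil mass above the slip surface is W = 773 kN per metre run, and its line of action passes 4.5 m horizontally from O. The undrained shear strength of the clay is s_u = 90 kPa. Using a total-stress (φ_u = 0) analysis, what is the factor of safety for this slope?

FS = 4.79

Taking moments about the centre O, the resisting moment is provided by the undrained shear strength acting along the arc:
Arc length L_a = R·θ = 11.5·(80.2°·π/180) = 11.5·1.3998 = 16.10 m
M_R = s_u·L_a·R = 90·16.10·11.5 = 16660.6 kN·m/m
M_D = W·d = 773·4.5 = 3478.5 kN·m/m
FS = M_R / M_D = 16660.6 / 3478.5 = 4.790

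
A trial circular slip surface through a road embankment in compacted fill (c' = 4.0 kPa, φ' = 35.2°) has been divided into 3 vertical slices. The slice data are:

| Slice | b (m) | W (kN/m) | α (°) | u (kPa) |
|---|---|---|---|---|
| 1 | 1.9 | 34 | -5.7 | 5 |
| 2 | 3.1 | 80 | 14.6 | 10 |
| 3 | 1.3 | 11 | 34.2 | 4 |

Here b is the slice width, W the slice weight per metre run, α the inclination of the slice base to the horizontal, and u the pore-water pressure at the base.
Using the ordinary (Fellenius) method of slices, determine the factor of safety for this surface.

FS = 3.39

Ordinary method of slices: FS = Σ[c'·Δl_i + (W_i cosα_i − u_i·Δl_i)·tanφ'] / Σ W_i sinα_i, with Δl_i = b_i / cosα_i.
Slice 1: Δl = 1.9/cos(-5.7°) = 1.909 m; N'_1 = 34·cos(-5.7°) − 5·1.909 = 24.3; c'Δl = 7.64; W sinα = -3.4
Slice 2: Δl = 3.1/cos14.6° = 3.203 m; N'_2 = 80·cos14.6° − 10·3.203 = 45.4; c'Δl = 12.81; W sinα = 20.2
Slice 3: Δl = 1.3/cos34.2° = 1.572 m; N'_3 = 11·cos34.2° − 4·1.572 = 2.8; c'Δl = 6.29; W sinα = 6.2
Σc'Δl = 26.7 kN/m; ΣN' = 72.5 kN/m; ΣW sinα = 23.0 kN/m
Resisting = 26.7 + 72.5·tan35.2° = 26.7 + 51.1 = 77.9 kN/m
FS = 77.9 / 23.0 = 3.390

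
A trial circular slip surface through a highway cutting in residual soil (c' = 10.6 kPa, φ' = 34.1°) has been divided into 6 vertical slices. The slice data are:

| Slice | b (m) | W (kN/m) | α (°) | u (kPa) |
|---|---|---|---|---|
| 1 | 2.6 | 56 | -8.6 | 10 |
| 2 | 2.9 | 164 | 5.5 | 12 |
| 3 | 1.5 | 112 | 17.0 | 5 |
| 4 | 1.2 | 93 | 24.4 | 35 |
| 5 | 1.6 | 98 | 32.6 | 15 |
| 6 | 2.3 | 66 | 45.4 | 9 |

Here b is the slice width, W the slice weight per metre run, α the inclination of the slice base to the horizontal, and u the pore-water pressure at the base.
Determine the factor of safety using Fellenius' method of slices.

FS = 2.20

Ordinary method of slices: FS = Σ[c'·Δl_i + (W_i cosα_i − u_i·Δl_i)·tanφ'] / Σ W_i sinα_i, with Δl_i = b_i / cosα_i.
Slice 1: Δl = 2.6/cos(-8.6°) = 2.630 m; N'_1 = 56·cos(-8.6°) − 10·2.630 = 29.1; c'Δl = 27.87; W sinα = -8.4
Slice 2: Δl = 2.9/cos5.5° = 2.913 m; N'_2 = 164·cos5.5° − 12·2.913 = 128.3; c'Δl = 30.88; W sinα = 15.7
Slice 3: Δl = 1.5/cos17.0° = 1.569 m; N'_3 = 112·cos17.0° − 5·1.569 = 99.3; c'Δl = 16.63; W sinα = 32.7
Slice 4: Δl = 1.2/cos24.4° = 1.318 m; N'_4 = 93·cos24.4° − 35·1.318 = 38.6; c'Δl = 13.97; W sinα = 38.4
Slice 5: Δl = 1.6/cos32.6° = 1.899 m; N'_5 = 98·cos32.6° − 15·1.899 = 54.1; c'Δl = 20.13; W sinα = 52.8
Slice 6: Δl = 2.3/cos45.4° = 3.276 m; N'_6 = 66·cos45.4° − 9·3.276 = 16.9; c'Δl = 34.72; W sinα = 47.0
Σc'Δl = 144.2 kN/m; ΣN' = 366.1 kN/m; ΣW sinα = 178.3 kN/m
Resisting = 144.2 + 366.1·tan34.1° = 144.2 + 247.9 = 392.1 kN/m
FS = 392.1 / 178.3 = 2.199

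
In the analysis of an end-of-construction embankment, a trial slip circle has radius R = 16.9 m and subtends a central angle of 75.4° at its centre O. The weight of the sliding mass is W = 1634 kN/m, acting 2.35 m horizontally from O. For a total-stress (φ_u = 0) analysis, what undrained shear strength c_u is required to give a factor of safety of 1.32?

c_u = 13.5 kPa

FS = c_u·L_a·R / (W·d), so c_u = FS·W·d / (L_a·R).
Arc length L_a = R·θ = 16.9·(75.4°·π/180) = 16.9·1.3160 = 22.24 m
c_u = 1.32·1634·2.35 / (22.24·16.9) = 5068.7 / 375.86 = 13.49 kPa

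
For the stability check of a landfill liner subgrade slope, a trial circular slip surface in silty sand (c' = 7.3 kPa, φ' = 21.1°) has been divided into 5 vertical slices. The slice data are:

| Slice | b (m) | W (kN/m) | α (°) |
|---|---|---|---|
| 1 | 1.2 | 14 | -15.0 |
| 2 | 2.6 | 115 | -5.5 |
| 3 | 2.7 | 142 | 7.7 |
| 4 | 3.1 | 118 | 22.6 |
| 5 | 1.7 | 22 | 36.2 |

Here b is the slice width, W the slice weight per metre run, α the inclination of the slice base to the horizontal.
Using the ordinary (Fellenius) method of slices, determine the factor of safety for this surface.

FS = 3.83

Ordinary method of slices: FS = Σ[c'·Δl_i + (W_i cosα_i)·tanφ'] / Σ W_i sinα_i, with Δl_i = b_i / cosα_i.
Slice 1: Δl = 1.2/cos(-15.0°) = 1.242 m; N'_1 = 14·cos(-15.0°) = 13.5; c'Δl = 9.07; W sinα = -3.6
Slice 2: Δl = 2.6/cos(-5.5°) = 2.612 m; N'_2 = 115·cos(-5.5°) = 114.5; c'Δl = 19.07; W sinα = -11.0
Slice 3: Δl = 2.7/cos7.7° = 2.725 m; N'_3 = 142·cos7.7° = 140.7; c'Δl = 19.89; W sinα = 19.0
Slice 4: Δl = 3.1/cos22.6° = 3.358 m; N'_4 = 118·cos22.6° = 108.9; c'Δl = 24.51; W sinα = 45.3
Slice 5: Δl = 1.7/cos36.2° = 2.107 m; N'_5 = 22·cos36.2° = 17.8; c'Δl = 15.38; W sinα = 13.0
Σc'Δl = 87.9 kN/m; ΣN' = 395.4 kN/m; ΣW sinα = 62.7 kN/m
Resisting = 87.9 + 395.4·tan21.1° = 87.9 + 152.6 = 240.5 kN/m
FS = 240.5 / 62.7 = 3.834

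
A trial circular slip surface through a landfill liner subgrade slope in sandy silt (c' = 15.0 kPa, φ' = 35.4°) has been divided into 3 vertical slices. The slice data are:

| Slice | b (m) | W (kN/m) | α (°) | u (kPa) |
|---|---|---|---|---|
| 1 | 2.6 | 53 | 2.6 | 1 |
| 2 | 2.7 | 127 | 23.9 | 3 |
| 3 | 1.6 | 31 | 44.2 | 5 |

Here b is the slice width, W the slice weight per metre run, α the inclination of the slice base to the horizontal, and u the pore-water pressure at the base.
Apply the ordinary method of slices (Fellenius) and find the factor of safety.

Ordinary method of slices: FS = Σ[c'·Δl_i + (W_i cosα_i − u_i·Δl_i)·tanφ'] / Σ W_i sinα_i, with Δl_i = b_i / cosα_i.
Slice 1: Δl = 2.6/cos2.6° = 2.603 m; N'_1 = 53·cos2.6° − 1·2.603 = 50.3; c'Δl = 39.04; W sinα = 2.4
Slice 2: Δl = 2.7/cos23.9° = 2.953 m; N'_2 = 127·cos23.9° − 3·2.953 = 107.3; c'Δl = 44.30; W sinα = 51.5
Slice 3: Δl = 1.6/cos44.2° = 2.232 m; N'_3 = 31·cos44.2° − 5·2.232 = 11.1; c'Δl = 33.48; W sinα = 21.6
Σc'Δl = 116.8 kN/m; ΣN' = 168.7 kN/m; ΣW sinα = 75.5 kN/m
Resisting = 116.8 + 168.7·tan35.4° = 116.8 + 119.9 = 236.7 kN/m
FS = 236.7 / 75.5 = 3.136

FS = 3.14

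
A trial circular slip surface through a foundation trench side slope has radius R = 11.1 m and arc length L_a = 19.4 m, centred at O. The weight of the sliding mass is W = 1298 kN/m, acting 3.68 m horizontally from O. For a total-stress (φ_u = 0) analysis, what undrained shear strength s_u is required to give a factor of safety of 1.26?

FS = s_u·L_a·R / (W·d), so s_u = FS·W·d / (L_a·R).
s_u = 1.26·1298·3.68 / (19.40·11.1) = 6018.6 / 215.34 = 27.95 kPa

s_u = 27.9 kPa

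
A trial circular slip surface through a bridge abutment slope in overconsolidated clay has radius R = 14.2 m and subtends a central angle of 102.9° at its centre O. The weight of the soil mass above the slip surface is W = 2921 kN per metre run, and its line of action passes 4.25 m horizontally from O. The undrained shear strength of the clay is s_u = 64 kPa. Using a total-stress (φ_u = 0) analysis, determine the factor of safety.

Taking moments about the centre O, the resisting moment is provided by the undrained shear strength acting along the arc:
Arc length L_a = R·θ = 14.2·(102.9°·π/180) = 14.2·1.7959 = 25.50 m
M_R = s_u·L_a·R = 64·25.50·14.2 = 23176.6 kN·m/m
M_D = W·d = 2921·4.25 = 12414.2 kN·m/m
FS = M_R / M_D = 23176.6 / 12414.2 = 1.867

FS = 1.87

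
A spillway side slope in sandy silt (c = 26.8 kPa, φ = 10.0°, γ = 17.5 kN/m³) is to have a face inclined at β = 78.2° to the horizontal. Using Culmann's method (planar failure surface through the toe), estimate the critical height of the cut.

H_c = 9.39 m

Culmann's analysis gives the critical failure plane at α_cr = (β + φ)/2 = (78.2 + 10.0)/2 = 44.1°, and the critical height
H_c = (4c/γ) · sinβ cosφ / [1 − cos(β − φ)]
    = (4·26.8/17.5) · sin78.2°·cos10.0° / [1 − cos(68.2°)]
    = 6.126 · 0.9789·0.9848 / [1 − 0.3714]
    = 6.126 · 0.9640 / 0.6286
    = 9.39 m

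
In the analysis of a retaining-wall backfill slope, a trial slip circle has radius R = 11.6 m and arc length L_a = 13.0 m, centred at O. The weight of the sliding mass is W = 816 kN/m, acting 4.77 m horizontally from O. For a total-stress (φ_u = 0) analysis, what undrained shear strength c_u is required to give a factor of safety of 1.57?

c_u = 40.5 kPa

FS = c_u·L_a·R / (W·d), so c_u = FS·W·d / (L_a·R).
c_u = 1.57·816·4.77 / (13.00·11.6) = 6110.9 / 150.80 = 40.52 kPa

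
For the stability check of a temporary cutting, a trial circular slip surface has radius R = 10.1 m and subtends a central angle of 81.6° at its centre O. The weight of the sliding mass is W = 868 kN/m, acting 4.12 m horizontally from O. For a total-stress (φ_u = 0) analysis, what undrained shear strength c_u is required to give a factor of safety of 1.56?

FS = c_u·L_a·R / (W·d), so c_u = FS·W·d / (L_a·R).
Arc length L_a = R·θ = 10.1·(81.6°·π/180) = 10.1·1.4242 = 14.38 m
c_u = 1.56·868·4.12 / (14.38·10.1) = 5578.8 / 145.28 = 38.40 kPa

c_u = 38.4 kPa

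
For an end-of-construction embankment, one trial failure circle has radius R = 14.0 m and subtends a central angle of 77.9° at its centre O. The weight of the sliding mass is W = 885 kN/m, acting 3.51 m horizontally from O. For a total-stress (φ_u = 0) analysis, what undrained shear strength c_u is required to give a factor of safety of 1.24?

FS = c_u·L_a·R / (W·d), so c_u = FS·W·d / (L_a·R).
Arc length L_a = R·θ = 14.0·(77.9°·π/180) = 14.0·1.3596 = 19.03 m
c_u = 1.24·885·3.51 / (19.03·14.0) = 3851.9 / 266.48 = 14.45 kPa

c_u = 14.5 kPa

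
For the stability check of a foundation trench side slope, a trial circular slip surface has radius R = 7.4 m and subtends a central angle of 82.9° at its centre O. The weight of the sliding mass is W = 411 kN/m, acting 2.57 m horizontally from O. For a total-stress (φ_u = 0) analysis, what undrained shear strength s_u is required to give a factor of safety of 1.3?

FS = s_u·L_a·R / (W·d), so s_u = FS·W·d / (L_a·R).
Arc length L_a = R·θ = 7.4·(82.9°·π/180) = 7.4·1.4469 = 10.71 m
s_u = 1.3·411·2.57 / (10.71·7.4) = 1373.2 / 79.23 = 17.33 kPa

s_u = 17.3 kPa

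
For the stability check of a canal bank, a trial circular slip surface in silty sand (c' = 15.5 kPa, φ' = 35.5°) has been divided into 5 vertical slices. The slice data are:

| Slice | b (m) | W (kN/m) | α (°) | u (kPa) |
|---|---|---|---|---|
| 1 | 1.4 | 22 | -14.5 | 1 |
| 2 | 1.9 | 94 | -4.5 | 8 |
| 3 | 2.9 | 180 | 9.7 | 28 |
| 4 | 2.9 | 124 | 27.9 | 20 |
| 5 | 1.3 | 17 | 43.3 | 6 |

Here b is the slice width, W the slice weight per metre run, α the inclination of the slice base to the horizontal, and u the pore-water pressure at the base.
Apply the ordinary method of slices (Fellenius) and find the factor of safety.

FS = 3.98

Ordinary method of slices: FS = Σ[c'·Δl_i + (W_i cosα_i − u_i·Δl_i)·tanφ'] / Σ W_i sinα_i, with Δl_i = b_i / cosα_i.
Slice 1: Δl = 1.4/cos(-14.5°) = 1.446 m; N'_1 = 22·cos(-14.5°) − 1·1.446 = 19.9; c'Δl = 22.41; W sinα = -5.5
Slice 2: Δl = 1.9/cos(-4.5°) = 1.906 m; N'_2 = 94·cos(-4.5°) − 8·1.906 = 78.5; c'Δl = 29.54; W sinα = -7.4
Slice 3: Δl = 2.9/cos9.7° = 2.942 m; N'_3 = 180·cos9.7° − 28·2.942 = 95.0; c'Δl = 45.60; W sinα = 30.3
Slice 4: Δl = 2.9/cos27.9° = 3.281 m; N'_4 = 124·cos27.9° − 20·3.281 = 44.0; c'Δl = 50.86; W sinα = 58.0
Slice 5: Δl = 1.3/cos43.3° = 1.786 m; N'_5 = 17·cos43.3° − 6·1.786 = 1.7; c'Δl = 27.69; W sinα = 11.7
Σc'Δl = 176.1 kN/m; ΣN' = 239.0 kN/m; ΣW sinα = 87.1 kN/m
Resisting = 176.1 + 239.0·tan35.5° = 176.1 + 170.5 = 346.6 kN/m
FS = 346.6 / 87.1 = 3.978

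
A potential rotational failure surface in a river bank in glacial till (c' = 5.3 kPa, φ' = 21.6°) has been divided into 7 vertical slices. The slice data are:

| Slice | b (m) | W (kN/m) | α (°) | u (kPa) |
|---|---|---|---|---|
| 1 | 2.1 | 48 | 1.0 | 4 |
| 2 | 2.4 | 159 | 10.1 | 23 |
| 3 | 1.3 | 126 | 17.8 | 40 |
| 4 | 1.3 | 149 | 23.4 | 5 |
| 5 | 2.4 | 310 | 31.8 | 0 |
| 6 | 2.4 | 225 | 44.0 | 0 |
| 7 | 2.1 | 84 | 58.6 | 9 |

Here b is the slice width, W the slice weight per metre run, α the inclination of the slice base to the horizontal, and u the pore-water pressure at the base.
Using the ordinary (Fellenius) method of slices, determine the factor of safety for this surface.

Ordinary method of slices: FS = Σ[c'·Δl_i + (W_i cosα_i − u_i·Δl_i)·tanφ'] / Σ W_i sinα_i, with Δl_i = b_i / cosα_i.
Slice 1: Δl = 2.1/cos1.0° = 2.100 m; N'_1 = 48·cos1.0° − 4·2.100 = 39.6; c'Δl = 11.13; W sinα = 0.8
Slice 2: Δl = 2.4/cos10.1° = 2.438 m; N'_2 = 159·cos10.1° − 23·2.438 = 100.5; c'Δl = 12.92; W sinα = 27.9
Slice 3: Δl = 1.3/cos17.8° = 1.365 m; N'_3 = 126·cos17.8° − 40·1.365 = 65.4; c'Δl = 7.24; W sinα = 38.5
Slice 4: Δl = 1.3/cos23.4° = 1.417 m; N'_4 = 149·cos23.4° − 5·1.417 = 129.7; c'Δl = 7.51; W sinα = 59.2
Slice 5: Δl = 2.4/cos31.8° = 2.824 m; N'_5 = 310·cos31.8° − 0·2.824 = 263.5; c'Δl = 14.97; W sinα = 163.4
Slice 6: Δl = 2.4/cos44.0° = 3.336 m; N'_6 = 225·cos44.0° − 0·3.336 = 161.9; c'Δl = 17.68; W sinα = 156.3
Slice 7: Δl = 2.1/cos58.6° = 4.031 m; N'_7 = 84·cos58.6° − 9·4.031 = 7.5; c'Δl = 21.36; W sinα = 71.7
Σc'Δl = 92.8 kN/m; ΣN' = 767.9 kN/m; ΣW sinα = 517.8 kN/m
Resisting = 92.8 + 767.9·tan21.6° = 92.8 + 304.0 = 396.8 kN/m
FS = 396.8 / 517.8 = 0.766

FS = 0.77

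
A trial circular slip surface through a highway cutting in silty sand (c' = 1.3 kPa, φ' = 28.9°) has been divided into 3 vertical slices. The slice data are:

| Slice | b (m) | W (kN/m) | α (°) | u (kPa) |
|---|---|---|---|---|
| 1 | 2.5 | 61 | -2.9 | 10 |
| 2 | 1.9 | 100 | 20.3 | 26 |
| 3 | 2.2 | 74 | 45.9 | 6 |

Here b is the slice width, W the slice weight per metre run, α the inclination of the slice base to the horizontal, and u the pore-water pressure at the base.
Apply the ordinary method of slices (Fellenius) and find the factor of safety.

Ordinary method of slices: FS = Σ[c'·Δl_i + (W_i cosα_i − u_i·Δl_i)·tanφ'] / Σ W_i sinα_i, with Δl_i = b_i / cosα_i.
Slice 1: Δl = 2.5/cos(-2.9°) = 2.503 m; N'_1 = 61·cos(-2.9°) − 10·2.503 = 35.9; c'Δl = 3.25; W sinα = -3.1
Slice 2: Δl = 1.9/cos20.3° = 2.026 m; N'_2 = 100·cos20.3° − 26·2.026 = 41.1; c'Δl = 2.63; W sinα = 34.7
Slice 3: Δl = 2.2/cos45.9° = 3.161 m; N'_3 = 74·cos45.9° − 6·3.161 = 32.5; c'Δl = 4.11; W sinα = 53.1
Σc'Δl = 10.0 kN/m; ΣN' = 109.5 kN/m; ΣW sinα = 84.7 kN/m
Resisting = 10.0 + 109.5·tan28.9° = 10.0 + 60.5 = 70.5 kN/m
FS = 70.5 / 84.7 = 0.831

FS = 0.83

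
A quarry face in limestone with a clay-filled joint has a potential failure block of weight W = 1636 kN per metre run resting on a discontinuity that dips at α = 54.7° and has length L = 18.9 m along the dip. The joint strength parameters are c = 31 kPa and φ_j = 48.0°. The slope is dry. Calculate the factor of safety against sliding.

FS = 1.23

Resolving the block weight along and normal to the plane and applying the Mohr–Coulomb strength on the joint:
N' = W cosα = 1636·cos54.7° = 945.4 kN/m
Driving force T = W sinα = 1636·sin54.7° = 1335.2 kN/m
Resisting force R = c·L + N'·tanφ_j = 31·18.9 + 945.4·tan48.0° = 585.9 + 1049.9 = 1635.8 kN/m
FS = R / T = 1635.8 / 1335.2 = 1.225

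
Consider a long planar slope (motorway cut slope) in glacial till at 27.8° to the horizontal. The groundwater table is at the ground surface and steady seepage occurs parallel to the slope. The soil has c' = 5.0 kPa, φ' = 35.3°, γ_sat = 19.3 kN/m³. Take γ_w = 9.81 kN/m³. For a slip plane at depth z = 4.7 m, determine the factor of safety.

FS = 0.79

With seepage parallel to the slope and the water table at the surface, the effective normal stress on the slip plane uses the buoyant unit weight γ' = γ_sat − γ_w while the driving shear stress uses γ_sat:
FS = [c' + γ' z cos²β tanφ'] / [γ_sat z sinβ cosβ]
γ' = 19.3 − 9.81 = 9.49 kN/m³
Numerator = 5.0 + 9.49·4.7·cos²27.8°·tan35.3° = 5.0 + 9.49·4.7·0.7825·0.7080 = 29.711 kPa
Denominator = 19.3·4.7·sin27.8°·cos27.8° = 19.3·4.7·0.4664·0.8846 = 37.423 kPa
FS = 29.711 / 37.423 = 0.794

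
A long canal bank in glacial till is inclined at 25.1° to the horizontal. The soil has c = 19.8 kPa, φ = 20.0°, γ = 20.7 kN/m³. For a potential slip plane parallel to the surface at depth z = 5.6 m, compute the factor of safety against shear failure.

For an infinite slope with a slip plane parallel to the surface (no pore pressure): FS = [c + γz cos²β tanφ] / [γz sinβ cosβ].
γz = 20.7·5.6 = 115.92 kN/m²
Numerator = 19.8 + 115.92·cos²25.1°·tan20.0° = 19.8 + 115.92·0.8201·0.3640 = 54.399 kPa
Denominator = 115.92·sin25.1°·cos25.1° = 115.92·0.4242·0.9056 = 44.530 kPa
FS = 54.399 / 44.530 = 1.222

FS = 1.22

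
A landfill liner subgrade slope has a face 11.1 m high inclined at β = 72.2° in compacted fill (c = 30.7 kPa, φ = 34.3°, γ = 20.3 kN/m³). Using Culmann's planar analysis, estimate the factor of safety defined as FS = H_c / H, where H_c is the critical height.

H_c = (4c/γ) · sinβ cosφ / [1 − cos(β − φ)]
    = (4·30.7/20.3) · sin72.2°·cos34.3° / [1 − cos37.9°]
    = 6.049 · 0.7866 / 0.2109 = 22.56 m
FS = H_c / H = 22.56 / 11.1 = 2.032

FS = 2.03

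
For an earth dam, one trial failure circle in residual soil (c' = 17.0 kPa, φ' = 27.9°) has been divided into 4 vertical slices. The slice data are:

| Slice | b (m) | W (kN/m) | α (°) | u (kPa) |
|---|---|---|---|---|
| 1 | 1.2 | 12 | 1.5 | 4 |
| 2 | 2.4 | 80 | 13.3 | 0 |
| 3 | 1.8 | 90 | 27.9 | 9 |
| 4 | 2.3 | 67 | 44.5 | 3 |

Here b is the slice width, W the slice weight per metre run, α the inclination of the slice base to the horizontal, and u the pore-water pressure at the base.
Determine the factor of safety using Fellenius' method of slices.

Ordinary method of slices: FS = Σ[c'·Δl_i + (W_i cosα_i − u_i·Δl_i)·tanφ'] / Σ W_i sinα_i, with Δl_i = b_i / cosα_i.
Slice 1: Δl = 1.2/cos1.5° = 1.200 m; N'_1 = 12·cos1.5° − 4·1.200 = 7.2; c'Δl = 20.41; W sinα = 0.3
Slice 2: Δl = 2.4/cos13.3° = 2.466 m; N'_2 = 80·cos13.3° − 0·2.466 = 77.9; c'Δl = 41.92; W sinα = 18.4
Slice 3: Δl = 1.8/cos27.9° = 2.037 m; N'_3 = 90·cos27.9° − 9·2.037 = 61.2; c'Δl = 34.62; W sinα = 42.1
Slice 4: Δl = 2.3/cos44.5° = 3.225 m; N'_4 = 67·cos44.5° − 3·3.225 = 38.1; c'Δl = 54.82; W sinα = 47.0
Σc'Δl = 151.8 kN/m; ΣN' = 184.4 kN/m; ΣW sinα = 107.8 kN/m
Resisting = 151.8 + 184.4·tan27.9° = 151.8 + 97.6 = 249.4 kN/m
FS = 249.4 / 107.8 = 2.314

FS = 2.31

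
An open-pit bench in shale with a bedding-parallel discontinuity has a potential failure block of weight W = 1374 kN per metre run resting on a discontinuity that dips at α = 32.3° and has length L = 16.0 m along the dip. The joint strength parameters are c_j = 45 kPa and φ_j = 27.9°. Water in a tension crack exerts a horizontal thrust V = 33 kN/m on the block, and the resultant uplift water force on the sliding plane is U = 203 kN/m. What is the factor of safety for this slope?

FS = 1.60

Resolving the block weight along and normal to the plane and applying the Mohr–Coulomb strength on the joint:
N' = W cosα − U − V sinα = 1374·cos32.3° − 203 − 33·sin32.3° = 940.8 kN/m
Driving force T = W sinα + V cosα = 1374·sin32.3° + 33·cos32.3° = 762.1 kN/m
Resisting force R = c_j·L + N'·tanφ_j = 45·16.0 + 940.8·tan27.9° = 720.0 + 498.1 = 1218.1 kN/m
FS = R / T = 1218.1 / 762.1 = 1.598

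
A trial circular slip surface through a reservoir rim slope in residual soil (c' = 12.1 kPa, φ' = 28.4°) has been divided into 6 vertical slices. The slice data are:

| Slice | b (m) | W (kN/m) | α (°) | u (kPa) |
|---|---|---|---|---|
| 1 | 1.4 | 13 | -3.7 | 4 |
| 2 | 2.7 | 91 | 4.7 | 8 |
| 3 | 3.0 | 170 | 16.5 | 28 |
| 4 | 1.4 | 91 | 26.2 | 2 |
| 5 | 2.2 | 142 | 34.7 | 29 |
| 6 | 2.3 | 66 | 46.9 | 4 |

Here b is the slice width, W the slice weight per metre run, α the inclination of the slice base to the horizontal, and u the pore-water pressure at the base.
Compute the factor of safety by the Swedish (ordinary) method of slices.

FS = 1.53

Ordinary method of slices: FS = Σ[c'·Δl_i + (W_i cosα_i − u_i·Δl_i)·tanφ'] / Σ W_i sinα_i, with Δl_i = b_i / cosα_i.
Slice 1: Δl = 1.4/cos(-3.7°) = 1.403 m; N'_1 = 13·cos(-3.7°) − 4·1.403 = 7.4; c'Δl = 16.98; W sinα = -0.8
Slice 2: Δl = 2.7/cos4.7° = 2.709 m; N'_2 = 91·cos4.7° − 8·2.709 = 69.0; c'Δl = 32.78; W sinα = 7.5
Slice 3: Δl = 3.0/cos16.5° = 3.129 m; N'_3 = 170·cos16.5° − 28·3.129 = 75.4; c'Δl = 37.86; W sinα = 48.3
Slice 4: Δl = 1.4/cos26.2° = 1.560 m; N'_4 = 91·cos26.2° − 2·1.560 = 78.5; c'Δl = 18.88; W sinα = 40.2
Slice 5: Δl = 2.2/cos34.7° = 2.676 m; N'_5 = 142·cos34.7° − 29·2.676 = 39.1; c'Δl = 32.38; W sinα = 80.8
Slice 6: Δl = 2.3/cos46.9° = 3.366 m; N'_6 = 66·cos46.9° − 4·3.366 = 31.6; c'Δl = 40.73; W sinα = 48.2
Σc'Δl = 179.6 kN/m; ΣN' = 301.1 kN/m; ΣW sinα = 224.1 kN/m
Resisting = 179.6 + 301.1·tan28.4° = 179.6 + 162.8 = 342.4 kN/m
FS = 342.4 / 224.1 = 1.528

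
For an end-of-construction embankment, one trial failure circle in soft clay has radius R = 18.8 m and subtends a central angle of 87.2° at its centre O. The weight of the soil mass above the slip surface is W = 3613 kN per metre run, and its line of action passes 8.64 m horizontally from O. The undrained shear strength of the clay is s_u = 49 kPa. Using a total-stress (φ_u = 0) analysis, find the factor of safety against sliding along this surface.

FS = 0.84

Taking moments about the centre O, the resisting moment is provided by the undrained shear strength acting along the arc:
Arc length L_a = R·θ = 18.8·(87.2°·π/180) = 18.8·1.5219 = 28.61 m
M_R = s_u·L_a·R = 49·28.61·18.8 = 26357.6 kN·m/m
M_D = W·d = 3613·8.64 = 31216.3 kN·m/m
FS = M_R / M_D = 26357.6 / 31216.3 = 0.844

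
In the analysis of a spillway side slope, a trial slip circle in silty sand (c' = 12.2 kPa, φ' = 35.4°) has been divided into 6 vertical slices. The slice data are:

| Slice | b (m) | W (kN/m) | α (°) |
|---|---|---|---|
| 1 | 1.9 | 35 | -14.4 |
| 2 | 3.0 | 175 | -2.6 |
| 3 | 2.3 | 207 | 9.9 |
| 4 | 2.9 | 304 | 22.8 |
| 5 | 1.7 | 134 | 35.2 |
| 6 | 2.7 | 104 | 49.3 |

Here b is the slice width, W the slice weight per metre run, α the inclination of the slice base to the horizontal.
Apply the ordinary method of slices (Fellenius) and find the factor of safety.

FS = 2.81

Ordinary method of slices: FS = Σ[c'·Δl_i + (W_i cosα_i)·tanφ'] / Σ W_i sinα_i, with Δl_i = b_i / cosα_i.
Slice 1: Δl = 1.9/cos(-14.4°) = 1.962 m; N'_1 = 35·cos(-14.4°) = 33.9; c'Δl = 23.93; W sinα = -8.7
Slice 2: Δl = 3.0/cos(-2.6°) = 3.003 m; N'_2 = 175·cos(-2.6°) = 174.8; c'Δl = 36.64; W sinα = -7.9
Slice 3: Δl = 2.3/cos9.9° = 2.335 m; N'_3 = 207·cos9.9° = 203.9; c'Δl = 28.48; W sinα = 35.6
Slice 4: Δl = 2.9/cos22.8° = 3.146 m; N'_4 = 304·cos22.8° = 280.2; c'Δl = 38.38; W sinα = 117.8
Slice 5: Δl = 1.7/cos35.2° = 2.080 m; N'_5 = 134·cos35.2° = 109.5; c'Δl = 25.38; W sinα = 77.2
Slice 6: Δl = 2.7/cos49.3° = 4.140 m; N'_6 = 104·cos49.3° = 67.8; c'Δl = 50.51; W sinα = 78.8
Σc'Δl = 203.3 kN/m; ΣN' = 870.2 kN/m; ΣW sinα = 292.8 kN/m
Resisting = 203.3 + 870.2·tan35.4° = 203.3 + 618.4 = 821.7 kN/m
FS = 821.7 / 292.8 = 2.806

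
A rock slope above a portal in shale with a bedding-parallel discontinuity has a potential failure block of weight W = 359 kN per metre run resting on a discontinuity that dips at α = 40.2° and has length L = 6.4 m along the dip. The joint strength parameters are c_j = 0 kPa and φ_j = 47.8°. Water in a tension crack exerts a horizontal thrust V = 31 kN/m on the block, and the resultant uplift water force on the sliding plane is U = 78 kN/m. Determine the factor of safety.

Resolving the block weight along and normal to the plane and applying the Mohr–Coulomb strength on the joint:
N' = W cosα − U − V sinα = 359·cos40.2° − 78 − 31·sin40.2° = 176.2 kN/m
Driving force T = W sinα + V cosα = 359·sin40.2° + 31·cos40.2° = 255.4 kN/m
Resisting force R = c_j·L + N'·tanφ_j = 0·6.4 + 176.2·tan47.8° = 0.0 + 194.3 = 194.3 kN/m
FS = R / T = 194.3 / 255.4 = 0.761

FS = 0.76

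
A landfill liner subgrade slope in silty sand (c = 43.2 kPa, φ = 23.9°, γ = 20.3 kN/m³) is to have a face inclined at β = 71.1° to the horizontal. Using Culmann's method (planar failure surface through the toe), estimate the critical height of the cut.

Culmann's analysis gives the critical failure plane at α_cr = (β + φ)/2 = (71.1 + 23.9)/2 = 47.5°, and the critical height
H_c = (4c/γ) · sinβ cosφ / [1 − cos(β − φ)]
    = (4·43.2/20.3) · sin71.1°·cos23.9° / [1 − cos(47.2°)]
    = 8.512 · 0.9461·0.9143 / [1 − 0.6794]
    = 8.512 · 0.8650 / 0.3206
    = 22.97 m

H_c = 22.97 m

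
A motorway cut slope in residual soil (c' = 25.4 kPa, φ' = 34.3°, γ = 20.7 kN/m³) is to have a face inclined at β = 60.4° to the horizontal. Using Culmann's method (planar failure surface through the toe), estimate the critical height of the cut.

Culmann's analysis gives the critical failure plane at α_cr = (β + φ')/2 = (60.4 + 34.3)/2 = 47.3°, and the critical height
H_c = (4c'/γ) · sinβ cosφ' / [1 − cos(β − φ')]
    = (4·25.4/20.7) · sin60.4°·cos34.3° / [1 − cos(26.1°)]
    = 4.908 · 0.8695·0.8261 / [1 − 0.8980]
    = 4.908 · 0.7183 / 0.1020
    = 34.57 m

H_c = 34.57 m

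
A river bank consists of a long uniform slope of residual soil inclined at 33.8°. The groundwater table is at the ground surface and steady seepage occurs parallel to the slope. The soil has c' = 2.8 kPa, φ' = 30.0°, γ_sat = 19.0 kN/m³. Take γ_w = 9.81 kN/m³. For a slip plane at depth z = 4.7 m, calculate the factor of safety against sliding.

With seepage parallel to the slope and the water table at the surface, the effective normal stress on the slip plane uses the buoyant unit weight γ' = γ_sat − γ_w while the driving shear stress uses γ_sat:
FS = [c' + γ' z cos²β tanφ'] / [γ_sat z sinβ cosβ]
γ' = 19.0 − 9.81 = 9.19 kN/m³
Numerator = 2.8 + 9.19·4.7·cos²33.8°·tan30.0° = 2.8 + 9.19·4.7·0.6905·0.5774 = 20.020 kPa
Denominator = 19.0·4.7·sin33.8°·cos33.8° = 19.0·4.7·0.5563·0.8310 = 41.281 kPa
FS = 20.020 / 41.281 = 0.485

FS = 0.48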